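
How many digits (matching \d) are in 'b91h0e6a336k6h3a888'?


\d matches any digit 0-9.
Scanning 'b91h0e6a336k6h3a888':
  pos 1: '9' -> DIGIT
  pos 2: '1' -> DIGIT
  pos 4: '0' -> DIGIT
  pos 6: '6' -> DIGIT
  pos 8: '3' -> DIGIT
  pos 9: '3' -> DIGIT
  pos 10: '6' -> DIGIT
  pos 12: '6' -> DIGIT
  pos 14: '3' -> DIGIT
  pos 16: '8' -> DIGIT
  pos 17: '8' -> DIGIT
  pos 18: '8' -> DIGIT
Digits found: ['9', '1', '0', '6', '3', '3', '6', '6', '3', '8', '8', '8']
Total: 12

12


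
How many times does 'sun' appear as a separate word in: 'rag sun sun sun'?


Scanning each word for exact match 'sun':
  Word 1: 'rag' -> no
  Word 2: 'sun' -> MATCH
  Word 3: 'sun' -> MATCH
  Word 4: 'sun' -> MATCH
Total matches: 3

3


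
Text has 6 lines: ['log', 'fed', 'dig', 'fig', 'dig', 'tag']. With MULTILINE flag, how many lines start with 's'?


With MULTILINE flag, ^ matches the start of each line.
Lines: ['log', 'fed', 'dig', 'fig', 'dig', 'tag']
Checking which lines start with 's':
  Line 1: 'log' -> no
  Line 2: 'fed' -> no
  Line 3: 'dig' -> no
  Line 4: 'fig' -> no
  Line 5: 'dig' -> no
  Line 6: 'tag' -> no
Matching lines: []
Count: 0

0


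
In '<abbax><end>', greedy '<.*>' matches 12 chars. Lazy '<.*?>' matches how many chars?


Greedy '<.*>' tries to match as MUCH as possible.
Lazy '<.*?>' tries to match as LITTLE as possible.

String: '<abbax><end>'
Greedy '<.*>' starts at first '<' and extends to the LAST '>': '<abbax><end>' (12 chars)
Lazy '<.*?>' starts at first '<' and stops at the FIRST '>': '<abbax>' (7 chars)

7


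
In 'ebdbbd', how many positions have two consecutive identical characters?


Looking for consecutive identical characters in 'ebdbbd':
  pos 0-1: 'e' vs 'b' -> different
  pos 1-2: 'b' vs 'd' -> different
  pos 2-3: 'd' vs 'b' -> different
  pos 3-4: 'b' vs 'b' -> MATCH ('bb')
  pos 4-5: 'b' vs 'd' -> different
Consecutive identical pairs: ['bb']
Count: 1

1


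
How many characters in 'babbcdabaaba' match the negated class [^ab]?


Negated class [^ab] matches any char NOT in {a, b}
Scanning 'babbcdabaaba':
  pos 0: 'b' -> no (excluded)
  pos 1: 'a' -> no (excluded)
  pos 2: 'b' -> no (excluded)
  pos 3: 'b' -> no (excluded)
  pos 4: 'c' -> MATCH
  pos 5: 'd' -> MATCH
  pos 6: 'a' -> no (excluded)
  pos 7: 'b' -> no (excluded)
  pos 8: 'a' -> no (excluded)
  pos 9: 'a' -> no (excluded)
  pos 10: 'b' -> no (excluded)
  pos 11: 'a' -> no (excluded)
Total matches: 2

2


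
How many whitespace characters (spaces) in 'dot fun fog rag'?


\s matches whitespace characters (spaces, tabs, etc.).
Text: 'dot fun fog rag'
This text has 4 words separated by spaces.
Number of spaces = number of words - 1 = 4 - 1 = 3

3


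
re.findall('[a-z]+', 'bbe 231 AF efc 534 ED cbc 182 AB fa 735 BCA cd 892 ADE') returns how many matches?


Pattern '[a-z]+' finds one or more lowercase letters.
Text: 'bbe 231 AF efc 534 ED cbc 182 AB fa 735 BCA cd 892 ADE'
Scanning for matches:
  Match 1: 'bbe'
  Match 2: 'efc'
  Match 3: 'cbc'
  Match 4: 'fa'
  Match 5: 'cd'
Total matches: 5

5


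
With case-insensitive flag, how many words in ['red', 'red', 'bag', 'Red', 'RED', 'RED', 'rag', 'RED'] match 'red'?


Case-insensitive matching: compare each word's lowercase form to 'red'.
  'red' -> lower='red' -> MATCH
  'red' -> lower='red' -> MATCH
  'bag' -> lower='bag' -> no
  'Red' -> lower='red' -> MATCH
  'RED' -> lower='red' -> MATCH
  'RED' -> lower='red' -> MATCH
  'rag' -> lower='rag' -> no
  'RED' -> lower='red' -> MATCH
Matches: ['red', 'red', 'Red', 'RED', 'RED', 'RED']
Count: 6

6


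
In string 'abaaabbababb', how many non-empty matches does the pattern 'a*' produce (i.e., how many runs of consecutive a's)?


Pattern 'a*' matches zero or more a's. We want non-empty runs of consecutive a's.
String: 'abaaabbababb'
Walking through the string to find runs of a's:
  Run 1: positions 0-0 -> 'a'
  Run 2: positions 2-4 -> 'aaa'
  Run 3: positions 7-7 -> 'a'
  Run 4: positions 9-9 -> 'a'
Non-empty runs found: ['a', 'aaa', 'a', 'a']
Count: 4

4


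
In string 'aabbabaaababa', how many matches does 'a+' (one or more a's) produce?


Pattern 'a+' matches one or more consecutive a's.
String: 'aabbabaaababa'
Scanning for runs of a:
  Match 1: 'aa' (length 2)
  Match 2: 'a' (length 1)
  Match 3: 'aaa' (length 3)
  Match 4: 'a' (length 1)
  Match 5: 'a' (length 1)
Total matches: 5

5


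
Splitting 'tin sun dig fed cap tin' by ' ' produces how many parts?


Splitting by ' ' breaks the string at each occurrence of the separator.
Text: 'tin sun dig fed cap tin'
Parts after split:
  Part 1: 'tin'
  Part 2: 'sun'
  Part 3: 'dig'
  Part 4: 'fed'
  Part 5: 'cap'
  Part 6: 'tin'
Total parts: 6

6


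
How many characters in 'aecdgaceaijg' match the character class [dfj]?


Character class [dfj] matches any of: {d, f, j}
Scanning string 'aecdgaceaijg' character by character:
  pos 0: 'a' -> no
  pos 1: 'e' -> no
  pos 2: 'c' -> no
  pos 3: 'd' -> MATCH
  pos 4: 'g' -> no
  pos 5: 'a' -> no
  pos 6: 'c' -> no
  pos 7: 'e' -> no
  pos 8: 'a' -> no
  pos 9: 'i' -> no
  pos 10: 'j' -> MATCH
  pos 11: 'g' -> no
Total matches: 2

2


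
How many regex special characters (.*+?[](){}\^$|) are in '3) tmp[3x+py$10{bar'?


Regex special characters are: . * + ? [ ] ( ) { } \ ^ $ |
Scanning '3) tmp[3x+py$10{bar':
  pos 1: ')' -> SPECIAL
  pos 6: '[' -> SPECIAL
  pos 9: '+' -> SPECIAL
  pos 12: '$' -> SPECIAL
  pos 15: '{' -> SPECIAL
Special chars found: [')', '[', '+', '$', '{']
Total: 5

5


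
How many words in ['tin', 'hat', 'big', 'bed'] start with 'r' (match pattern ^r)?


Pattern ^r anchors to start of word. Check which words begin with 'r':
  'tin' -> no
  'hat' -> no
  'big' -> no
  'bed' -> no
Matching words: []
Count: 0

0


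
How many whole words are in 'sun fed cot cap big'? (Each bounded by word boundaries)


Word boundaries (\b) mark the start/end of each word.
Text: 'sun fed cot cap big'
Splitting by whitespace:
  Word 1: 'sun'
  Word 2: 'fed'
  Word 3: 'cot'
  Word 4: 'cap'
  Word 5: 'big'
Total whole words: 5

5


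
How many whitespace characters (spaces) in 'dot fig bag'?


\s matches whitespace characters (spaces, tabs, etc.).
Text: 'dot fig bag'
This text has 3 words separated by spaces.
Number of spaces = number of words - 1 = 3 - 1 = 2

2


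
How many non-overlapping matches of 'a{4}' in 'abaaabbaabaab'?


Pattern 'a{4}' matches exactly 4 consecutive a's (greedy, non-overlapping).
String: 'abaaabbaabaab'
Scanning for runs of a's:
  Run at pos 0: 'a' (length 1) -> 0 match(es)
  Run at pos 2: 'aaa' (length 3) -> 0 match(es)
  Run at pos 7: 'aa' (length 2) -> 0 match(es)
  Run at pos 10: 'aa' (length 2) -> 0 match(es)
Matches found: []
Total: 0

0


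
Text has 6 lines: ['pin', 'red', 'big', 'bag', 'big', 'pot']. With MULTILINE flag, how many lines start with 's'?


With MULTILINE flag, ^ matches the start of each line.
Lines: ['pin', 'red', 'big', 'bag', 'big', 'pot']
Checking which lines start with 's':
  Line 1: 'pin' -> no
  Line 2: 'red' -> no
  Line 3: 'big' -> no
  Line 4: 'bag' -> no
  Line 5: 'big' -> no
  Line 6: 'pot' -> no
Matching lines: []
Count: 0

0


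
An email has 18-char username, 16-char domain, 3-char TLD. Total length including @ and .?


An email address has format: username@domain.tld
Username length: 18
'@' character: 1
Domain length: 16
'.' character: 1
TLD length: 3
Total = 18 + 1 + 16 + 1 + 3 = 39

39


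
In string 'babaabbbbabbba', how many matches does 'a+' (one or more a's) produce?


Pattern 'a+' matches one or more consecutive a's.
String: 'babaabbbbabbba'
Scanning for runs of a:
  Match 1: 'a' (length 1)
  Match 2: 'aa' (length 2)
  Match 3: 'a' (length 1)
  Match 4: 'a' (length 1)
Total matches: 4

4


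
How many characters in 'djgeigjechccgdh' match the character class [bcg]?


Character class [bcg] matches any of: {b, c, g}
Scanning string 'djgeigjechccgdh' character by character:
  pos 0: 'd' -> no
  pos 1: 'j' -> no
  pos 2: 'g' -> MATCH
  pos 3: 'e' -> no
  pos 4: 'i' -> no
  pos 5: 'g' -> MATCH
  pos 6: 'j' -> no
  pos 7: 'e' -> no
  pos 8: 'c' -> MATCH
  pos 9: 'h' -> no
  pos 10: 'c' -> MATCH
  pos 11: 'c' -> MATCH
  pos 12: 'g' -> MATCH
  pos 13: 'd' -> no
  pos 14: 'h' -> no
Total matches: 6

6


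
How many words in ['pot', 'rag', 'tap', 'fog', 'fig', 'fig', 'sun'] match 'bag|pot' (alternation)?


Alternation 'bag|pot' matches either 'bag' or 'pot'.
Checking each word:
  'pot' -> MATCH
  'rag' -> no
  'tap' -> no
  'fog' -> no
  'fig' -> no
  'fig' -> no
  'sun' -> no
Matches: ['pot']
Count: 1

1


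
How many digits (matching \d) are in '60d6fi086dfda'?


\d matches any digit 0-9.
Scanning '60d6fi086dfda':
  pos 0: '6' -> DIGIT
  pos 1: '0' -> DIGIT
  pos 3: '6' -> DIGIT
  pos 6: '0' -> DIGIT
  pos 7: '8' -> DIGIT
  pos 8: '6' -> DIGIT
Digits found: ['6', '0', '6', '0', '8', '6']
Total: 6

6


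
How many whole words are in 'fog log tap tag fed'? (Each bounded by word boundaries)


Word boundaries (\b) mark the start/end of each word.
Text: 'fog log tap tag fed'
Splitting by whitespace:
  Word 1: 'fog'
  Word 2: 'log'
  Word 3: 'tap'
  Word 4: 'tag'
  Word 5: 'fed'
Total whole words: 5

5


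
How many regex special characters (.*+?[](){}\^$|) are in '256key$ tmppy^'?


Regex special characters are: . * + ? [ ] ( ) { } \ ^ $ |
Scanning '256key$ tmppy^':
  pos 6: '$' -> SPECIAL
  pos 13: '^' -> SPECIAL
Special chars found: ['$', '^']
Total: 2

2


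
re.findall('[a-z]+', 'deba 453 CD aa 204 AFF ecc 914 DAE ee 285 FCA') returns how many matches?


Pattern '[a-z]+' finds one or more lowercase letters.
Text: 'deba 453 CD aa 204 AFF ecc 914 DAE ee 285 FCA'
Scanning for matches:
  Match 1: 'deba'
  Match 2: 'aa'
  Match 3: 'ecc'
  Match 4: 'ee'
Total matches: 4

4


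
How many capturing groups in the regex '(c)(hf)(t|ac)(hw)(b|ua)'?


To count capturing groups, count each '(' that starts a group.
Pattern: '(c)(hf)(t|ac)(hw)(b|ua)'
Walking through the pattern:
  Position 0: '(' -> group #1
  Position 3: '(' -> group #2
  Position 7: '(' -> group #3
  Position 13: '(' -> group #4
  Position 17: '(' -> group #5
Total capturing groups: 5

5


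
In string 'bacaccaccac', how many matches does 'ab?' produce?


Pattern 'ab?' matches 'a' optionally followed by 'b'.
String: 'bacaccaccac'
Scanning left to right for 'a' then checking next char:
  Match 1: 'a' (a not followed by b)
  Match 2: 'a' (a not followed by b)
  Match 3: 'a' (a not followed by b)
  Match 4: 'a' (a not followed by b)
Total matches: 4

4


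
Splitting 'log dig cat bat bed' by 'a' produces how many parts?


Splitting by 'a' breaks the string at each occurrence of the separator.
Text: 'log dig cat bat bed'
Parts after split:
  Part 1: 'log dig c'
  Part 2: 't b'
  Part 3: 't bed'
Total parts: 3

3


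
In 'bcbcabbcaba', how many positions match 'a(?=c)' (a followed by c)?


Lookahead 'a(?=c)' matches 'a' only when followed by 'c'.
String: 'bcbcabbcaba'
Checking each position where char is 'a':
  pos 4: 'a' -> no (next='b')
  pos 8: 'a' -> no (next='b')
Matching positions: []
Count: 0

0


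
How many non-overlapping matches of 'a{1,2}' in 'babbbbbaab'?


Pattern 'a{1,2}' matches between 1 and 2 consecutive a's (greedy).
String: 'babbbbbaab'
Finding runs of a's and applying greedy matching:
  Run at pos 1: 'a' (length 1)
  Run at pos 7: 'aa' (length 2)
Matches: ['a', 'aa']
Count: 2

2


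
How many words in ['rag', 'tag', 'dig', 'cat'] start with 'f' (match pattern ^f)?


Pattern ^f anchors to start of word. Check which words begin with 'f':
  'rag' -> no
  'tag' -> no
  'dig' -> no
  'cat' -> no
Matching words: []
Count: 0

0


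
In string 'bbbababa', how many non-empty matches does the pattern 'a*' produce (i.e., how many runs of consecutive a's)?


Pattern 'a*' matches zero or more a's. We want non-empty runs of consecutive a's.
String: 'bbbababa'
Walking through the string to find runs of a's:
  Run 1: positions 3-3 -> 'a'
  Run 2: positions 5-5 -> 'a'
  Run 3: positions 7-7 -> 'a'
Non-empty runs found: ['a', 'a', 'a']
Count: 3

3


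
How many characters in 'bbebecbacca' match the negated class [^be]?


Negated class [^be] matches any char NOT in {b, e}
Scanning 'bbebecbacca':
  pos 0: 'b' -> no (excluded)
  pos 1: 'b' -> no (excluded)
  pos 2: 'e' -> no (excluded)
  pos 3: 'b' -> no (excluded)
  pos 4: 'e' -> no (excluded)
  pos 5: 'c' -> MATCH
  pos 6: 'b' -> no (excluded)
  pos 7: 'a' -> MATCH
  pos 8: 'c' -> MATCH
  pos 9: 'c' -> MATCH
  pos 10: 'a' -> MATCH
Total matches: 5

5


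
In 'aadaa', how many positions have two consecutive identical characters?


Looking for consecutive identical characters in 'aadaa':
  pos 0-1: 'a' vs 'a' -> MATCH ('aa')
  pos 1-2: 'a' vs 'd' -> different
  pos 2-3: 'd' vs 'a' -> different
  pos 3-4: 'a' vs 'a' -> MATCH ('aa')
Consecutive identical pairs: ['aa', 'aa']
Count: 2

2


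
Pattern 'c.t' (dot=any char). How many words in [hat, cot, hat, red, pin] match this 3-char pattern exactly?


Pattern 'c.t' means: starts with 'c', any single char, ends with 't'.
Checking each word (must be exactly 3 chars):
  'hat' (len=3): no
  'cot' (len=3): MATCH
  'hat' (len=3): no
  'red' (len=3): no
  'pin' (len=3): no
Matching words: ['cot']
Total: 1

1


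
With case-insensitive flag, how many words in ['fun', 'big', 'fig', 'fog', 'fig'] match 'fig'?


Case-insensitive matching: compare each word's lowercase form to 'fig'.
  'fun' -> lower='fun' -> no
  'big' -> lower='big' -> no
  'fig' -> lower='fig' -> MATCH
  'fog' -> lower='fog' -> no
  'fig' -> lower='fig' -> MATCH
Matches: ['fig', 'fig']
Count: 2

2


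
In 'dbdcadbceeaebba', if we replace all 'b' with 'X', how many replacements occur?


re.sub('b', 'X', text) replaces every occurrence of 'b' with 'X'.
Text: 'dbdcadbceeaebba'
Scanning for 'b':
  pos 1: 'b' -> replacement #1
  pos 6: 'b' -> replacement #2
  pos 12: 'b' -> replacement #3
  pos 13: 'b' -> replacement #4
Total replacements: 4

4


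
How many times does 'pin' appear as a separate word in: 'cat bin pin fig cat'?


Scanning each word for exact match 'pin':
  Word 1: 'cat' -> no
  Word 2: 'bin' -> no
  Word 3: 'pin' -> MATCH
  Word 4: 'fig' -> no
  Word 5: 'cat' -> no
Total matches: 1

1


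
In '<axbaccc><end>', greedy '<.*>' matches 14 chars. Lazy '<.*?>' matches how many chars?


Greedy '<.*>' tries to match as MUCH as possible.
Lazy '<.*?>' tries to match as LITTLE as possible.

String: '<axbaccc><end>'
Greedy '<.*>' starts at first '<' and extends to the LAST '>': '<axbaccc><end>' (14 chars)
Lazy '<.*?>' starts at first '<' and stops at the FIRST '>': '<axbaccc>' (9 chars)

9


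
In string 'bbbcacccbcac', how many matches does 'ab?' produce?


Pattern 'ab?' matches 'a' optionally followed by 'b'.
String: 'bbbcacccbcac'
Scanning left to right for 'a' then checking next char:
  Match 1: 'a' (a not followed by b)
  Match 2: 'a' (a not followed by b)
Total matches: 2

2


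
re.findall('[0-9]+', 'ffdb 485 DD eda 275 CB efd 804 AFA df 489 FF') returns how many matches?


Pattern '[0-9]+' finds one or more digits.
Text: 'ffdb 485 DD eda 275 CB efd 804 AFA df 489 FF'
Scanning for matches:
  Match 1: '485'
  Match 2: '275'
  Match 3: '804'
  Match 4: '489'
Total matches: 4

4


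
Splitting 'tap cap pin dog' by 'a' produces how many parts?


Splitting by 'a' breaks the string at each occurrence of the separator.
Text: 'tap cap pin dog'
Parts after split:
  Part 1: 't'
  Part 2: 'p c'
  Part 3: 'p pin dog'
Total parts: 3

3


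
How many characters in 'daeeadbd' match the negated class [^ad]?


Negated class [^ad] matches any char NOT in {a, d}
Scanning 'daeeadbd':
  pos 0: 'd' -> no (excluded)
  pos 1: 'a' -> no (excluded)
  pos 2: 'e' -> MATCH
  pos 3: 'e' -> MATCH
  pos 4: 'a' -> no (excluded)
  pos 5: 'd' -> no (excluded)
  pos 6: 'b' -> MATCH
  pos 7: 'd' -> no (excluded)
Total matches: 3

3


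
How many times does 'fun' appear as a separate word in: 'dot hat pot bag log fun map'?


Scanning each word for exact match 'fun':
  Word 1: 'dot' -> no
  Word 2: 'hat' -> no
  Word 3: 'pot' -> no
  Word 4: 'bag' -> no
  Word 5: 'log' -> no
  Word 6: 'fun' -> MATCH
  Word 7: 'map' -> no
Total matches: 1

1


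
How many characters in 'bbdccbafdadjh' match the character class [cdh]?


Character class [cdh] matches any of: {c, d, h}
Scanning string 'bbdccbafdadjh' character by character:
  pos 0: 'b' -> no
  pos 1: 'b' -> no
  pos 2: 'd' -> MATCH
  pos 3: 'c' -> MATCH
  pos 4: 'c' -> MATCH
  pos 5: 'b' -> no
  pos 6: 'a' -> no
  pos 7: 'f' -> no
  pos 8: 'd' -> MATCH
  pos 9: 'a' -> no
  pos 10: 'd' -> MATCH
  pos 11: 'j' -> no
  pos 12: 'h' -> MATCH
Total matches: 6

6


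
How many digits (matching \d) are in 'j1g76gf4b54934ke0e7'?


\d matches any digit 0-9.
Scanning 'j1g76gf4b54934ke0e7':
  pos 1: '1' -> DIGIT
  pos 3: '7' -> DIGIT
  pos 4: '6' -> DIGIT
  pos 7: '4' -> DIGIT
  pos 9: '5' -> DIGIT
  pos 10: '4' -> DIGIT
  pos 11: '9' -> DIGIT
  pos 12: '3' -> DIGIT
  pos 13: '4' -> DIGIT
  pos 16: '0' -> DIGIT
  pos 18: '7' -> DIGIT
Digits found: ['1', '7', '6', '4', '5', '4', '9', '3', '4', '0', '7']
Total: 11

11


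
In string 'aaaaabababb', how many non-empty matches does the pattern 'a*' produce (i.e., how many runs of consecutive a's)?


Pattern 'a*' matches zero or more a's. We want non-empty runs of consecutive a's.
String: 'aaaaabababb'
Walking through the string to find runs of a's:
  Run 1: positions 0-4 -> 'aaaaa'
  Run 2: positions 6-6 -> 'a'
  Run 3: positions 8-8 -> 'a'
Non-empty runs found: ['aaaaa', 'a', 'a']
Count: 3

3


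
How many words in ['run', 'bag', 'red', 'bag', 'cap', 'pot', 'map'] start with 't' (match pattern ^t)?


Pattern ^t anchors to start of word. Check which words begin with 't':
  'run' -> no
  'bag' -> no
  'red' -> no
  'bag' -> no
  'cap' -> no
  'pot' -> no
  'map' -> no
Matching words: []
Count: 0

0


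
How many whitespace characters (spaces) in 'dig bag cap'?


\s matches whitespace characters (spaces, tabs, etc.).
Text: 'dig bag cap'
This text has 3 words separated by spaces.
Number of spaces = number of words - 1 = 3 - 1 = 2

2


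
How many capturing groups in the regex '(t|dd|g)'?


To count capturing groups, count each '(' that starts a group.
Pattern: '(t|dd|g)'
Walking through the pattern:
  Position 0: '(' -> group #1
Total capturing groups: 1

1


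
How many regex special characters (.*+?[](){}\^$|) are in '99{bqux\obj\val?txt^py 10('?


Regex special characters are: . * + ? [ ] ( ) { } \ ^ $ |
Scanning '99{bqux\obj\val?txt^py 10(':
  pos 2: '{' -> SPECIAL
  pos 7: '\' -> SPECIAL
  pos 11: '\' -> SPECIAL
  pos 15: '?' -> SPECIAL
  pos 19: '^' -> SPECIAL
  pos 25: '(' -> SPECIAL
Special chars found: ['{', '\\', '\\', '?', '^', '(']
Total: 6

6


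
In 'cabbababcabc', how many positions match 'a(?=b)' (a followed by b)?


Lookahead 'a(?=b)' matches 'a' only when followed by 'b'.
String: 'cabbababcabc'
Checking each position where char is 'a':
  pos 1: 'a' -> MATCH (next='b')
  pos 4: 'a' -> MATCH (next='b')
  pos 6: 'a' -> MATCH (next='b')
  pos 9: 'a' -> MATCH (next='b')
Matching positions: [1, 4, 6, 9]
Count: 4

4


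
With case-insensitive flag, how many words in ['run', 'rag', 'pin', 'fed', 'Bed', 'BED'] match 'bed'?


Case-insensitive matching: compare each word's lowercase form to 'bed'.
  'run' -> lower='run' -> no
  'rag' -> lower='rag' -> no
  'pin' -> lower='pin' -> no
  'fed' -> lower='fed' -> no
  'Bed' -> lower='bed' -> MATCH
  'BED' -> lower='bed' -> MATCH
Matches: ['Bed', 'BED']
Count: 2

2


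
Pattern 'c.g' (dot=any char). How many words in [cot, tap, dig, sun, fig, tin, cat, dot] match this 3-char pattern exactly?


Pattern 'c.g' means: starts with 'c', any single char, ends with 'g'.
Checking each word (must be exactly 3 chars):
  'cot' (len=3): no
  'tap' (len=3): no
  'dig' (len=3): no
  'sun' (len=3): no
  'fig' (len=3): no
  'tin' (len=3): no
  'cat' (len=3): no
  'dot' (len=3): no
Matching words: []
Total: 0

0


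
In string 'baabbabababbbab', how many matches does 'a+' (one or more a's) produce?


Pattern 'a+' matches one or more consecutive a's.
String: 'baabbabababbbab'
Scanning for runs of a:
  Match 1: 'aa' (length 2)
  Match 2: 'a' (length 1)
  Match 3: 'a' (length 1)
  Match 4: 'a' (length 1)
  Match 5: 'a' (length 1)
Total matches: 5

5


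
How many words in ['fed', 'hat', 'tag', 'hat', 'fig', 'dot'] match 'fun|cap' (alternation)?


Alternation 'fun|cap' matches either 'fun' or 'cap'.
Checking each word:
  'fed' -> no
  'hat' -> no
  'tag' -> no
  'hat' -> no
  'fig' -> no
  'dot' -> no
Matches: []
Count: 0

0


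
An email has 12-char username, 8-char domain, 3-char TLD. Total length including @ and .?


An email address has format: username@domain.tld
Username length: 12
'@' character: 1
Domain length: 8
'.' character: 1
TLD length: 3
Total = 12 + 1 + 8 + 1 + 3 = 25

25


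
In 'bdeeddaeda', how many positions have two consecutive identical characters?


Looking for consecutive identical characters in 'bdeeddaeda':
  pos 0-1: 'b' vs 'd' -> different
  pos 1-2: 'd' vs 'e' -> different
  pos 2-3: 'e' vs 'e' -> MATCH ('ee')
  pos 3-4: 'e' vs 'd' -> different
  pos 4-5: 'd' vs 'd' -> MATCH ('dd')
  pos 5-6: 'd' vs 'a' -> different
  pos 6-7: 'a' vs 'e' -> different
  pos 7-8: 'e' vs 'd' -> different
  pos 8-9: 'd' vs 'a' -> different
Consecutive identical pairs: ['ee', 'dd']
Count: 2

2


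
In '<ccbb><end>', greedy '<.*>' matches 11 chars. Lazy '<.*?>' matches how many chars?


Greedy '<.*>' tries to match as MUCH as possible.
Lazy '<.*?>' tries to match as LITTLE as possible.

String: '<ccbb><end>'
Greedy '<.*>' starts at first '<' and extends to the LAST '>': '<ccbb><end>' (11 chars)
Lazy '<.*?>' starts at first '<' and stops at the FIRST '>': '<ccbb>' (6 chars)

6


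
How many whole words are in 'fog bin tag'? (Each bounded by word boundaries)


Word boundaries (\b) mark the start/end of each word.
Text: 'fog bin tag'
Splitting by whitespace:
  Word 1: 'fog'
  Word 2: 'bin'
  Word 3: 'tag'
Total whole words: 3

3


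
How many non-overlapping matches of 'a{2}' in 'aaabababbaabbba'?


Pattern 'a{2}' matches exactly 2 consecutive a's (greedy, non-overlapping).
String: 'aaabababbaabbba'
Scanning for runs of a's:
  Run at pos 0: 'aaa' (length 3) -> 1 match(es)
  Run at pos 4: 'a' (length 1) -> 0 match(es)
  Run at pos 6: 'a' (length 1) -> 0 match(es)
  Run at pos 9: 'aa' (length 2) -> 1 match(es)
  Run at pos 14: 'a' (length 1) -> 0 match(es)
Matches found: ['aa', 'aa']
Total: 2

2


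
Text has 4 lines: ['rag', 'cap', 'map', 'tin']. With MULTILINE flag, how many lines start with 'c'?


With MULTILINE flag, ^ matches the start of each line.
Lines: ['rag', 'cap', 'map', 'tin']
Checking which lines start with 'c':
  Line 1: 'rag' -> no
  Line 2: 'cap' -> MATCH
  Line 3: 'map' -> no
  Line 4: 'tin' -> no
Matching lines: ['cap']
Count: 1

1


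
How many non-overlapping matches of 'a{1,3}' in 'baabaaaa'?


Pattern 'a{1,3}' matches between 1 and 3 consecutive a's (greedy).
String: 'baabaaaa'
Finding runs of a's and applying greedy matching:
  Run at pos 1: 'aa' (length 2)
  Run at pos 4: 'aaaa' (length 4)
Matches: ['aa', 'aaa', 'a']
Count: 3

3


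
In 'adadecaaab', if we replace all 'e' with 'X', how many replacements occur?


re.sub('e', 'X', text) replaces every occurrence of 'e' with 'X'.
Text: 'adadecaaab'
Scanning for 'e':
  pos 4: 'e' -> replacement #1
Total replacements: 1

1


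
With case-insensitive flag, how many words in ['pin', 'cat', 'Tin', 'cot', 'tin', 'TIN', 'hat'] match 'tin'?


Case-insensitive matching: compare each word's lowercase form to 'tin'.
  'pin' -> lower='pin' -> no
  'cat' -> lower='cat' -> no
  'Tin' -> lower='tin' -> MATCH
  'cot' -> lower='cot' -> no
  'tin' -> lower='tin' -> MATCH
  'TIN' -> lower='tin' -> MATCH
  'hat' -> lower='hat' -> no
Matches: ['Tin', 'tin', 'TIN']
Count: 3

3


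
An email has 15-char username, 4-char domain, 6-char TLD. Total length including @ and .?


An email address has format: username@domain.tld
Username length: 15
'@' character: 1
Domain length: 4
'.' character: 1
TLD length: 6
Total = 15 + 1 + 4 + 1 + 6 = 27

27


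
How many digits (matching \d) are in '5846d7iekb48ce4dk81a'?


\d matches any digit 0-9.
Scanning '5846d7iekb48ce4dk81a':
  pos 0: '5' -> DIGIT
  pos 1: '8' -> DIGIT
  pos 2: '4' -> DIGIT
  pos 3: '6' -> DIGIT
  pos 5: '7' -> DIGIT
  pos 10: '4' -> DIGIT
  pos 11: '8' -> DIGIT
  pos 14: '4' -> DIGIT
  pos 17: '8' -> DIGIT
  pos 18: '1' -> DIGIT
Digits found: ['5', '8', '4', '6', '7', '4', '8', '4', '8', '1']
Total: 10

10


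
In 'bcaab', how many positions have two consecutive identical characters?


Looking for consecutive identical characters in 'bcaab':
  pos 0-1: 'b' vs 'c' -> different
  pos 1-2: 'c' vs 'a' -> different
  pos 2-3: 'a' vs 'a' -> MATCH ('aa')
  pos 3-4: 'a' vs 'b' -> different
Consecutive identical pairs: ['aa']
Count: 1

1


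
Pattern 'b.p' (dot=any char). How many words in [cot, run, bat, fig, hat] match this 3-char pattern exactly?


Pattern 'b.p' means: starts with 'b', any single char, ends with 'p'.
Checking each word (must be exactly 3 chars):
  'cot' (len=3): no
  'run' (len=3): no
  'bat' (len=3): no
  'fig' (len=3): no
  'hat' (len=3): no
Matching words: []
Total: 0

0


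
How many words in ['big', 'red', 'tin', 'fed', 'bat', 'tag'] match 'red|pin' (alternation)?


Alternation 'red|pin' matches either 'red' or 'pin'.
Checking each word:
  'big' -> no
  'red' -> MATCH
  'tin' -> no
  'fed' -> no
  'bat' -> no
  'tag' -> no
Matches: ['red']
Count: 1

1


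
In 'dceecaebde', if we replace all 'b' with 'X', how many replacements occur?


re.sub('b', 'X', text) replaces every occurrence of 'b' with 'X'.
Text: 'dceecaebde'
Scanning for 'b':
  pos 7: 'b' -> replacement #1
Total replacements: 1

1


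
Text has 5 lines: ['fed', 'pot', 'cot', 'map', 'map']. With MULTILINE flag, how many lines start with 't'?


With MULTILINE flag, ^ matches the start of each line.
Lines: ['fed', 'pot', 'cot', 'map', 'map']
Checking which lines start with 't':
  Line 1: 'fed' -> no
  Line 2: 'pot' -> no
  Line 3: 'cot' -> no
  Line 4: 'map' -> no
  Line 5: 'map' -> no
Matching lines: []
Count: 0

0


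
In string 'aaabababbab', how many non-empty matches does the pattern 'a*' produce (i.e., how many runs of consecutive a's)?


Pattern 'a*' matches zero or more a's. We want non-empty runs of consecutive a's.
String: 'aaabababbab'
Walking through the string to find runs of a's:
  Run 1: positions 0-2 -> 'aaa'
  Run 2: positions 4-4 -> 'a'
  Run 3: positions 6-6 -> 'a'
  Run 4: positions 9-9 -> 'a'
Non-empty runs found: ['aaa', 'a', 'a', 'a']
Count: 4

4


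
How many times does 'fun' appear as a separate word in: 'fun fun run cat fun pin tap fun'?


Scanning each word for exact match 'fun':
  Word 1: 'fun' -> MATCH
  Word 2: 'fun' -> MATCH
  Word 3: 'run' -> no
  Word 4: 'cat' -> no
  Word 5: 'fun' -> MATCH
  Word 6: 'pin' -> no
  Word 7: 'tap' -> no
  Word 8: 'fun' -> MATCH
Total matches: 4

4


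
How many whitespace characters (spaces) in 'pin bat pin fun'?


\s matches whitespace characters (spaces, tabs, etc.).
Text: 'pin bat pin fun'
This text has 4 words separated by spaces.
Number of spaces = number of words - 1 = 4 - 1 = 3

3


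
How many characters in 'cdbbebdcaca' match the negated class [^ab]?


Negated class [^ab] matches any char NOT in {a, b}
Scanning 'cdbbebdcaca':
  pos 0: 'c' -> MATCH
  pos 1: 'd' -> MATCH
  pos 2: 'b' -> no (excluded)
  pos 3: 'b' -> no (excluded)
  pos 4: 'e' -> MATCH
  pos 5: 'b' -> no (excluded)
  pos 6: 'd' -> MATCH
  pos 7: 'c' -> MATCH
  pos 8: 'a' -> no (excluded)
  pos 9: 'c' -> MATCH
  pos 10: 'a' -> no (excluded)
Total matches: 6

6


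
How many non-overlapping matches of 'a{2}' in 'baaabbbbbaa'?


Pattern 'a{2}' matches exactly 2 consecutive a's (greedy, non-overlapping).
String: 'baaabbbbbaa'
Scanning for runs of a's:
  Run at pos 1: 'aaa' (length 3) -> 1 match(es)
  Run at pos 9: 'aa' (length 2) -> 1 match(es)
Matches found: ['aa', 'aa']
Total: 2

2


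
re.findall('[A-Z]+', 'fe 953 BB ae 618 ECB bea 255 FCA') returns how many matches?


Pattern '[A-Z]+' finds one or more uppercase letters.
Text: 'fe 953 BB ae 618 ECB bea 255 FCA'
Scanning for matches:
  Match 1: 'BB'
  Match 2: 'ECB'
  Match 3: 'FCA'
Total matches: 3

3


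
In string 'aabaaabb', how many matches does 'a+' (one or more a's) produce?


Pattern 'a+' matches one or more consecutive a's.
String: 'aabaaabb'
Scanning for runs of a:
  Match 1: 'aa' (length 2)
  Match 2: 'aaa' (length 3)
Total matches: 2

2


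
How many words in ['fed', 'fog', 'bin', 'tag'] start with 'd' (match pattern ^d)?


Pattern ^d anchors to start of word. Check which words begin with 'd':
  'fed' -> no
  'fog' -> no
  'bin' -> no
  'tag' -> no
Matching words: []
Count: 0

0


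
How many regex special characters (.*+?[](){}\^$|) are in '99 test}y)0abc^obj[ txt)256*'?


Regex special characters are: . * + ? [ ] ( ) { } \ ^ $ |
Scanning '99 test}y)0abc^obj[ txt)256*':
  pos 7: '}' -> SPECIAL
  pos 9: ')' -> SPECIAL
  pos 14: '^' -> SPECIAL
  pos 18: '[' -> SPECIAL
  pos 23: ')' -> SPECIAL
  pos 27: '*' -> SPECIAL
Special chars found: ['}', ')', '^', '[', ')', '*']
Total: 6

6


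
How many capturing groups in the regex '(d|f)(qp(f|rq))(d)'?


To count capturing groups, count each '(' that starts a group.
Pattern: '(d|f)(qp(f|rq))(d)'
Walking through the pattern:
  Position 0: '(' -> group #1
  Position 5: '(' -> group #2
  Position 8: '(' -> group #3
  Position 15: '(' -> group #4
Total capturing groups: 4

4


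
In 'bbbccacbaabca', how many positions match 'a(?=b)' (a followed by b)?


Lookahead 'a(?=b)' matches 'a' only when followed by 'b'.
String: 'bbbccacbaabca'
Checking each position where char is 'a':
  pos 5: 'a' -> no (next='c')
  pos 8: 'a' -> no (next='a')
  pos 9: 'a' -> MATCH (next='b')
Matching positions: [9]
Count: 1

1


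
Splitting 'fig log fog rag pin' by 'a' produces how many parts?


Splitting by 'a' breaks the string at each occurrence of the separator.
Text: 'fig log fog rag pin'
Parts after split:
  Part 1: 'fig log fog r'
  Part 2: 'g pin'
Total parts: 2

2


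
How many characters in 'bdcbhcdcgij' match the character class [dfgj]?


Character class [dfgj] matches any of: {d, f, g, j}
Scanning string 'bdcbhcdcgij' character by character:
  pos 0: 'b' -> no
  pos 1: 'd' -> MATCH
  pos 2: 'c' -> no
  pos 3: 'b' -> no
  pos 4: 'h' -> no
  pos 5: 'c' -> no
  pos 6: 'd' -> MATCH
  pos 7: 'c' -> no
  pos 8: 'g' -> MATCH
  pos 9: 'i' -> no
  pos 10: 'j' -> MATCH
Total matches: 4

4


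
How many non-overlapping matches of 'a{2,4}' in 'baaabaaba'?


Pattern 'a{2,4}' matches between 2 and 4 consecutive a's (greedy).
String: 'baaabaaba'
Finding runs of a's and applying greedy matching:
  Run at pos 1: 'aaa' (length 3)
  Run at pos 5: 'aa' (length 2)
  Run at pos 8: 'a' (length 1)
Matches: ['aaa', 'aa']
Count: 2

2


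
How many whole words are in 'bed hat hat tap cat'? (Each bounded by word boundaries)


Word boundaries (\b) mark the start/end of each word.
Text: 'bed hat hat tap cat'
Splitting by whitespace:
  Word 1: 'bed'
  Word 2: 'hat'
  Word 3: 'hat'
  Word 4: 'tap'
  Word 5: 'cat'
Total whole words: 5

5


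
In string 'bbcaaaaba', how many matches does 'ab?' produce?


Pattern 'ab?' matches 'a' optionally followed by 'b'.
String: 'bbcaaaaba'
Scanning left to right for 'a' then checking next char:
  Match 1: 'a' (a not followed by b)
  Match 2: 'a' (a not followed by b)
  Match 3: 'a' (a not followed by b)
  Match 4: 'ab' (a followed by b)
  Match 5: 'a' (a not followed by b)
Total matches: 5

5


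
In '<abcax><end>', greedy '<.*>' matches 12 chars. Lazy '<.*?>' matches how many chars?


Greedy '<.*>' tries to match as MUCH as possible.
Lazy '<.*?>' tries to match as LITTLE as possible.

String: '<abcax><end>'
Greedy '<.*>' starts at first '<' and extends to the LAST '>': '<abcax><end>' (12 chars)
Lazy '<.*?>' starts at first '<' and stops at the FIRST '>': '<abcax>' (7 chars)

7


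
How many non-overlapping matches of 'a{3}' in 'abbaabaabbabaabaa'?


Pattern 'a{3}' matches exactly 3 consecutive a's (greedy, non-overlapping).
String: 'abbaabaabbabaabaa'
Scanning for runs of a's:
  Run at pos 0: 'a' (length 1) -> 0 match(es)
  Run at pos 3: 'aa' (length 2) -> 0 match(es)
  Run at pos 6: 'aa' (length 2) -> 0 match(es)
  Run at pos 10: 'a' (length 1) -> 0 match(es)
  Run at pos 12: 'aa' (length 2) -> 0 match(es)
  Run at pos 15: 'aa' (length 2) -> 0 match(es)
Matches found: []
Total: 0

0


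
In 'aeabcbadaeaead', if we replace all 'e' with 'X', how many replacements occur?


re.sub('e', 'X', text) replaces every occurrence of 'e' with 'X'.
Text: 'aeabcbadaeaead'
Scanning for 'e':
  pos 1: 'e' -> replacement #1
  pos 9: 'e' -> replacement #2
  pos 11: 'e' -> replacement #3
Total replacements: 3

3


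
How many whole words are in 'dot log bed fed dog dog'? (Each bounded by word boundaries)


Word boundaries (\b) mark the start/end of each word.
Text: 'dot log bed fed dog dog'
Splitting by whitespace:
  Word 1: 'dot'
  Word 2: 'log'
  Word 3: 'bed'
  Word 4: 'fed'
  Word 5: 'dog'
  Word 6: 'dog'
Total whole words: 6

6


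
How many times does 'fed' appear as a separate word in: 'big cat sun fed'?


Scanning each word for exact match 'fed':
  Word 1: 'big' -> no
  Word 2: 'cat' -> no
  Word 3: 'sun' -> no
  Word 4: 'fed' -> MATCH
Total matches: 1

1


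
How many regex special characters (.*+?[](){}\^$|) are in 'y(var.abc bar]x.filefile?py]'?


Regex special characters are: . * + ? [ ] ( ) { } \ ^ $ |
Scanning 'y(var.abc bar]x.filefile?py]':
  pos 1: '(' -> SPECIAL
  pos 5: '.' -> SPECIAL
  pos 13: ']' -> SPECIAL
  pos 15: '.' -> SPECIAL
  pos 24: '?' -> SPECIAL
  pos 27: ']' -> SPECIAL
Special chars found: ['(', '.', ']', '.', '?', ']']
Total: 6

6


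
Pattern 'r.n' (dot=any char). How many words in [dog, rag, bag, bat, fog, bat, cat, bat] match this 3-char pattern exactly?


Pattern 'r.n' means: starts with 'r', any single char, ends with 'n'.
Checking each word (must be exactly 3 chars):
  'dog' (len=3): no
  'rag' (len=3): no
  'bag' (len=3): no
  'bat' (len=3): no
  'fog' (len=3): no
  'bat' (len=3): no
  'cat' (len=3): no
  'bat' (len=3): no
Matching words: []
Total: 0

0


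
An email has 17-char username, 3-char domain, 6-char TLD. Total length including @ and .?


An email address has format: username@domain.tld
Username length: 17
'@' character: 1
Domain length: 3
'.' character: 1
TLD length: 6
Total = 17 + 1 + 3 + 1 + 6 = 28

28


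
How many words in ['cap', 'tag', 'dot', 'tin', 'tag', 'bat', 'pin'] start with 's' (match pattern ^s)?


Pattern ^s anchors to start of word. Check which words begin with 's':
  'cap' -> no
  'tag' -> no
  'dot' -> no
  'tin' -> no
  'tag' -> no
  'bat' -> no
  'pin' -> no
Matching words: []
Count: 0

0


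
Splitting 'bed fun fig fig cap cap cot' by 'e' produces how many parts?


Splitting by 'e' breaks the string at each occurrence of the separator.
Text: 'bed fun fig fig cap cap cot'
Parts after split:
  Part 1: 'b'
  Part 2: 'd fun fig fig cap cap cot'
Total parts: 2

2


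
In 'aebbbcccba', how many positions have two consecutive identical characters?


Looking for consecutive identical characters in 'aebbbcccba':
  pos 0-1: 'a' vs 'e' -> different
  pos 1-2: 'e' vs 'b' -> different
  pos 2-3: 'b' vs 'b' -> MATCH ('bb')
  pos 3-4: 'b' vs 'b' -> MATCH ('bb')
  pos 4-5: 'b' vs 'c' -> different
  pos 5-6: 'c' vs 'c' -> MATCH ('cc')
  pos 6-7: 'c' vs 'c' -> MATCH ('cc')
  pos 7-8: 'c' vs 'b' -> different
  pos 8-9: 'b' vs 'a' -> different
Consecutive identical pairs: ['bb', 'bb', 'cc', 'cc']
Count: 4

4


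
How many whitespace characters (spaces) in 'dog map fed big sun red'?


\s matches whitespace characters (spaces, tabs, etc.).
Text: 'dog map fed big sun red'
This text has 6 words separated by spaces.
Number of spaces = number of words - 1 = 6 - 1 = 5

5


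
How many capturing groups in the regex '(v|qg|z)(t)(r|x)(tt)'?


To count capturing groups, count each '(' that starts a group.
Pattern: '(v|qg|z)(t)(r|x)(tt)'
Walking through the pattern:
  Position 0: '(' -> group #1
  Position 8: '(' -> group #2
  Position 11: '(' -> group #3
  Position 16: '(' -> group #4
Total capturing groups: 4

4


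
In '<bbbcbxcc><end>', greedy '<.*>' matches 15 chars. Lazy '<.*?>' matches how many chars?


Greedy '<.*>' tries to match as MUCH as possible.
Lazy '<.*?>' tries to match as LITTLE as possible.

String: '<bbbcbxcc><end>'
Greedy '<.*>' starts at first '<' and extends to the LAST '>': '<bbbcbxcc><end>' (15 chars)
Lazy '<.*?>' starts at first '<' and stops at the FIRST '>': '<bbbcbxcc>' (10 chars)

10


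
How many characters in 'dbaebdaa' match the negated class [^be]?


Negated class [^be] matches any char NOT in {b, e}
Scanning 'dbaebdaa':
  pos 0: 'd' -> MATCH
  pos 1: 'b' -> no (excluded)
  pos 2: 'a' -> MATCH
  pos 3: 'e' -> no (excluded)
  pos 4: 'b' -> no (excluded)
  pos 5: 'd' -> MATCH
  pos 6: 'a' -> MATCH
  pos 7: 'a' -> MATCH
Total matches: 5

5


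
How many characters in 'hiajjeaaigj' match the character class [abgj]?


Character class [abgj] matches any of: {a, b, g, j}
Scanning string 'hiajjeaaigj' character by character:
  pos 0: 'h' -> no
  pos 1: 'i' -> no
  pos 2: 'a' -> MATCH
  pos 3: 'j' -> MATCH
  pos 4: 'j' -> MATCH
  pos 5: 'e' -> no
  pos 6: 'a' -> MATCH
  pos 7: 'a' -> MATCH
  pos 8: 'i' -> no
  pos 9: 'g' -> MATCH
  pos 10: 'j' -> MATCH
Total matches: 7

7


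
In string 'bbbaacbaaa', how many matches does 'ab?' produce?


Pattern 'ab?' matches 'a' optionally followed by 'b'.
String: 'bbbaacbaaa'
Scanning left to right for 'a' then checking next char:
  Match 1: 'a' (a not followed by b)
  Match 2: 'a' (a not followed by b)
  Match 3: 'a' (a not followed by b)
  Match 4: 'a' (a not followed by b)
  Match 5: 'a' (a not followed by b)
Total matches: 5

5


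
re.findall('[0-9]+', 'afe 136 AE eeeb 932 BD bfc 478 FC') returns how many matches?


Pattern '[0-9]+' finds one or more digits.
Text: 'afe 136 AE eeeb 932 BD bfc 478 FC'
Scanning for matches:
  Match 1: '136'
  Match 2: '932'
  Match 3: '478'
Total matches: 3

3


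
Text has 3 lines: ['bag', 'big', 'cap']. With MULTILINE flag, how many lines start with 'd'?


With MULTILINE flag, ^ matches the start of each line.
Lines: ['bag', 'big', 'cap']
Checking which lines start with 'd':
  Line 1: 'bag' -> no
  Line 2: 'big' -> no
  Line 3: 'cap' -> no
Matching lines: []
Count: 0

0


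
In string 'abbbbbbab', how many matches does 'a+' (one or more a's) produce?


Pattern 'a+' matches one or more consecutive a's.
String: 'abbbbbbab'
Scanning for runs of a:
  Match 1: 'a' (length 1)
  Match 2: 'a' (length 1)
Total matches: 2

2


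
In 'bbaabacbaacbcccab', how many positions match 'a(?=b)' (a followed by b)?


Lookahead 'a(?=b)' matches 'a' only when followed by 'b'.
String: 'bbaabacbaacbcccab'
Checking each position where char is 'a':
  pos 2: 'a' -> no (next='a')
  pos 3: 'a' -> MATCH (next='b')
  pos 5: 'a' -> no (next='c')
  pos 8: 'a' -> no (next='a')
  pos 9: 'a' -> no (next='c')
  pos 15: 'a' -> MATCH (next='b')
Matching positions: [3, 15]
Count: 2

2


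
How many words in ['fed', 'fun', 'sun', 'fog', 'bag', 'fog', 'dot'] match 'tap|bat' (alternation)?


Alternation 'tap|bat' matches either 'tap' or 'bat'.
Checking each word:
  'fed' -> no
  'fun' -> no
  'sun' -> no
  'fog' -> no
  'bag' -> no
  'fog' -> no
  'dot' -> no
Matches: []
Count: 0

0


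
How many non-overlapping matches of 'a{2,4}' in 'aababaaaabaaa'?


Pattern 'a{2,4}' matches between 2 and 4 consecutive a's (greedy).
String: 'aababaaaabaaa'
Finding runs of a's and applying greedy matching:
  Run at pos 0: 'aa' (length 2)
  Run at pos 3: 'a' (length 1)
  Run at pos 5: 'aaaa' (length 4)
  Run at pos 10: 'aaa' (length 3)
Matches: ['aa', 'aaaa', 'aaa']
Count: 3

3
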